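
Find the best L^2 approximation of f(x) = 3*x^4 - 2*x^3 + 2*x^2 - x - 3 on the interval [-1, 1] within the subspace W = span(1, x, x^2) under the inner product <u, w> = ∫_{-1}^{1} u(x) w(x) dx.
g(x) = 32*x^2/7 - 11*x/5 - 114/35

The best approximation g ∈ W is the orthogonal projection of f onto W. Writing g = a_0 + a_1 x + a_2 x^2, the coefficients solve the normal equations G · a = b where
  G_{ij} = <φ_i, φ_j> and b_i = <f, φ_i>, with φ_0 = 1, φ_1 = x, φ_2 = x^2.
G =
  [2, 0, 2/3]
  [0, 2/3, 0]
  [2/3, 0, 2/5],
b = (-52/15, -22/15, -12/35).
Solving gives a_0 = -114/35, a_1 = -11/5, a_2 = 32/7, so
  g(x) = 32*x^2/7 - 11*x/5 - 114/35.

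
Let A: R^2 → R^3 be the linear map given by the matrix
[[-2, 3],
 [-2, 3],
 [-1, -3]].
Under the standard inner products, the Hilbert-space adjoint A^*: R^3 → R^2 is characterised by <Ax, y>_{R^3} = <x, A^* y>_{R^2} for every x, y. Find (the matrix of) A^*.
A^* = A^T =
[[-2, -2, -1],
 [3, 3, -3]]

For real matrices with standard dot products, the defining identity <Ax, y> = <x, A^* y> gives (Ax)^T y = x^T (A^*) y, i.e. x^T A^T y = x^T (A^*) y. Since this holds for all x, y, we must have A^* = A^T. Therefore
A^* =
[[-2, -2, -1],
 [3, 3, -3]].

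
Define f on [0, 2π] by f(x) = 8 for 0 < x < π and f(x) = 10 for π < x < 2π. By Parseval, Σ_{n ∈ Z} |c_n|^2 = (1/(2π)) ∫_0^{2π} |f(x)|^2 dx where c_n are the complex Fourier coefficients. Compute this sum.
Σ |c_n|^2 = 82

Parseval equates the L^2 energy of f (normalised by 1/(2π)) with the ℓ^2 sum of its Fourier coefficients: (1/(2π)) ∫_0^{2π} |f|^2 = Σ |c_n|^2.
Compute the left side: (1/(2π)) [∫_0^π 8^2 dx + ∫_π^{2π} 10^2 dx] = (1/(2π)) · (64π + 100π) = (64 + 100)/2 = 82.
So Σ_{n ∈ Z} |c_n|^2 = 82.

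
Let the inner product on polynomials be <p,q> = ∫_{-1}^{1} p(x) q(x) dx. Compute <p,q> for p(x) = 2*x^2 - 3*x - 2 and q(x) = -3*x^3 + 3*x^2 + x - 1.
<p,q> = 8/3

Expand the product: p(x)·q(x) = -6*x^5 + 15*x^4 - x^3 - 11*x^2 + x + 2.
∫_{-1}^{1} of each monomial x^k gives [2/(k+1) if k even, 0 if k odd]. Integrating term-by-term (or equivalently evaluating the antiderivative F(x) = -x^6 + 3*x^5 - x^4/4 - 11*x^3/3 + x^2/2 + 2*x at the endpoints):
  F(1) − F(−1) = 7/12 − (-25/12) = 8/3.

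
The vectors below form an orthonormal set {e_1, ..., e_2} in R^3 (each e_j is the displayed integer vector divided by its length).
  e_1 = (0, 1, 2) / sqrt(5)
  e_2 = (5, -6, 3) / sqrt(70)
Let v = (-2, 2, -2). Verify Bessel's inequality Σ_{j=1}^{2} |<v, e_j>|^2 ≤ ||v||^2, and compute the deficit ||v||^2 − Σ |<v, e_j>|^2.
Σ |<v, e_j>|^2 = 12; ||v||^2 = 12; deficit = 0

Write each e_j = u_j / sqrt(<u_j, u_j>) where u_j is the displayed integer vector. Then <v, e_j> = <v, u_j> / sqrt(<u_j, u_j>), so |<v, e_j>|^2 = <v, u_j>^2 / <u_j, u_j>.
Coefficients: <v, e_1> = -2/sqrt(5), <v, e_2> = -28/sqrt(70).
Square and sum: Σ |<v, e_j>|^2 = 12.
Compute ||v||^2 = v·v = 12.
Deficit = 12 − 12 = 0 ≥ 0, confirming Bessel's inequality. (The deficit equals ||v − Σ <v,e_j> e_j||^2, the squared distance from v to span{e_j}.)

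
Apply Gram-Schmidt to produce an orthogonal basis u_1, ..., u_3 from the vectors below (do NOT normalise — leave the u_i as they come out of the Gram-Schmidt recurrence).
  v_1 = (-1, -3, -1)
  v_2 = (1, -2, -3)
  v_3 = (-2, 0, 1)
Orthogonal basis:
  u_1 = (-1, -3, -1)
  u_2 = (19/11, 2/11, -25/11)
  u_3 = (-7/10, 2/5, -1/2)

Apply the Gram-Schmidt recurrence
  u_1 = v_1
  u_i = v_i − Σ_{j<i} ((v_i · u_j) / (u_j · u_j)) · u_j.

Step by step this gives:
  u_1 = (-1, -3, -1)
  u_2 = (19/11, 2/11, -25/11)
  u_3 = (-7/10, 2/5, -1/2)

Orthogonality check:
  u_2 · u_1 = 0 (should be 0)
  u_3 · u_1 = 0 (should be 0)
  u_3 · u_2 = 0 (should be 0)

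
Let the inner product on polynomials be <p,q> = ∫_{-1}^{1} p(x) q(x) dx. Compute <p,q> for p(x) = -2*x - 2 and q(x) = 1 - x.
<p,q> = -8/3

Expand the product: p(x)·q(x) = 2*x^2 - 2.
∫_{-1}^{1} of each monomial x^k gives [2/(k+1) if k even, 0 if k odd]. Integrating term-by-term (or equivalently evaluating the antiderivative F(x) = 2*x^3/3 - 2*x at the endpoints):
  F(1) − F(−1) = -4/3 − (4/3) = -8/3.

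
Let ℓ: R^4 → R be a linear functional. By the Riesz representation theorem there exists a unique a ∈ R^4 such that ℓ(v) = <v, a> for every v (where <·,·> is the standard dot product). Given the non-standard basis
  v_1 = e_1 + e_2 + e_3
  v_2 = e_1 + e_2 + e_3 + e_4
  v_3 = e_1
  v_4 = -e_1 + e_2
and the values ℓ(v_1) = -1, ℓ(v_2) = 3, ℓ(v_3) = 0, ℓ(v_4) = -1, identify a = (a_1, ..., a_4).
a = (0, -1, 0, 4)

Write a = (a_1, ..., a_4) in the standard basis. For each basis vector v_i, ℓ(v_i) = <v_i, a> is a linear equation in the a_j's. Collect the n equations into a matrix system V a = ℓ, where row i of V is v_i (expressed in the standard basis). Since V is invertible (lower-triangular with 1s on the diagonal, up to permutation), solve by back-substitution:
  V =
[[1, 1, 1, 0],
 [1, 1, 1, 1],
 [1, 0, 0, 0],
 [-1, 1, 0, 0]]
  V a = (-1, 3, 0, -1)
Solving gives a = (0, -1, 0, 4).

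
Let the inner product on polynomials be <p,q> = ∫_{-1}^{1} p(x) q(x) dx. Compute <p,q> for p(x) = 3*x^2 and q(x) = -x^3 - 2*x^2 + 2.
<p,q> = 8/5

Expand the product: p(x)·q(x) = -3*x^5 - 6*x^4 + 6*x^2.
∫_{-1}^{1} of each monomial x^k gives [2/(k+1) if k even, 0 if k odd]. Integrating term-by-term (or equivalently evaluating the antiderivative F(x) = -x^6/2 - 6*x^5/5 + 2*x^3 at the endpoints):
  F(1) − F(−1) = 3/10 − (-13/10) = 8/5.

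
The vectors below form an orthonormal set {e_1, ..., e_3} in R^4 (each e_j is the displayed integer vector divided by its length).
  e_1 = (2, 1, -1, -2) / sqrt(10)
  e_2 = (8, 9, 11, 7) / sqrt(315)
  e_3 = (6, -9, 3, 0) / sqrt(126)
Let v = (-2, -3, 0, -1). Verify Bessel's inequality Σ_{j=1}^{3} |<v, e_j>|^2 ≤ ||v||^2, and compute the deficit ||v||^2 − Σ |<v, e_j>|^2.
Σ |<v, e_j>|^2 = 110/9; ||v||^2 = 14; deficit = 16/9

Write each e_j = u_j / sqrt(<u_j, u_j>) where u_j is the displayed integer vector. Then <v, e_j> = <v, u_j> / sqrt(<u_j, u_j>), so |<v, e_j>|^2 = <v, u_j>^2 / <u_j, u_j>.
Coefficients: <v, e_1> = -5/sqrt(10), <v, e_2> = -50/sqrt(315), <v, e_3> = 15/sqrt(126).
Square and sum: Σ |<v, e_j>|^2 = 110/9.
Compute ||v||^2 = v·v = 14.
Deficit = 14 − 110/9 = 16/9 ≥ 0, confirming Bessel's inequality. (The deficit equals ||v − Σ <v,e_j> e_j||^2, the squared distance from v to span{e_j}.)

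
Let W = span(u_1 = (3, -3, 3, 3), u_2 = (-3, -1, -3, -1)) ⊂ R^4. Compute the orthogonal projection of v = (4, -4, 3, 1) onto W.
proj_W(v) = (3, -3, 3, 3)

Set up U = [u_1 | ... | u_2] ∈ R^(4×2). The projector onto W = col(U) is P = U (U^T U)^(-1) U^T.
Compute U^T U =
  [36, -18]
  [-18, 20],
and U^T v = (36, -18).
Solve U^T U · c = U^T v for the coefficients: c = (1, 0). The projection is proj_W(v) = U c.
Check: (v - proj_W(v)) · u_1 = 0  (should be 0).
Check: (v - proj_W(v)) · u_2 = 0  (should be 0).
Result: proj_W(v) = (3, -3, 3, 3).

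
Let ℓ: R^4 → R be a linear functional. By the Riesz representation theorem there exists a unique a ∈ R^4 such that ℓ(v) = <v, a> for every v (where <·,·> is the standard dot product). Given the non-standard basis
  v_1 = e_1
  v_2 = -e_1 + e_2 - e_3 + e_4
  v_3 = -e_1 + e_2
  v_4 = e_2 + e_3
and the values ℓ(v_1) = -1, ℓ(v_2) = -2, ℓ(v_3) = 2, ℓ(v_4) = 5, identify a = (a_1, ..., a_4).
a = (-1, 1, 4, 0)

Write a = (a_1, ..., a_4) in the standard basis. For each basis vector v_i, ℓ(v_i) = <v_i, a> is a linear equation in the a_j's. Collect the n equations into a matrix system V a = ℓ, where row i of V is v_i (expressed in the standard basis). Since V is invertible (lower-triangular with 1s on the diagonal, up to permutation), solve by back-substitution:
  V =
[[1, 0, 0, 0],
 [-1, 1, -1, 1],
 [-1, 1, 0, 0],
 [0, 1, 1, 0]]
  V a = (-1, -2, 2, 5)
Solving gives a = (-1, 1, 4, 0).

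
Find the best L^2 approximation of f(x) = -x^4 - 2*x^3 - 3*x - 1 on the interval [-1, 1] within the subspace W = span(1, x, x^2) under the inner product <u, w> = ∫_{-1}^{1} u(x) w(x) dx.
g(x) = -6*x^2/7 - 21*x/5 - 32/35

The best approximation g ∈ W is the orthogonal projection of f onto W. Writing g = a_0 + a_1 x + a_2 x^2, the coefficients solve the normal equations G · a = b where
  G_{ij} = <φ_i, φ_j> and b_i = <f, φ_i>, with φ_0 = 1, φ_1 = x, φ_2 = x^2.
G =
  [2, 0, 2/3]
  [0, 2/3, 0]
  [2/3, 0, 2/5],
b = (-12/5, -14/5, -20/21).
Solving gives a_0 = -32/35, a_1 = -21/5, a_2 = -6/7, so
  g(x) = -6*x^2/7 - 21*x/5 - 32/35.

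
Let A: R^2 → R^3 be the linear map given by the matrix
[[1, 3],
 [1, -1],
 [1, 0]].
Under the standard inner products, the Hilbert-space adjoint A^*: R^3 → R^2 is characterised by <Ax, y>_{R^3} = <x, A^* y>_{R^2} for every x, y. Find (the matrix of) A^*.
A^* = A^T =
[[1, 1, 1],
 [3, -1, 0]]

For real matrices with standard dot products, the defining identity <Ax, y> = <x, A^* y> gives (Ax)^T y = x^T (A^*) y, i.e. x^T A^T y = x^T (A^*) y. Since this holds for all x, y, we must have A^* = A^T. Therefore
A^* =
[[1, 1, 1],
 [3, -1, 0]].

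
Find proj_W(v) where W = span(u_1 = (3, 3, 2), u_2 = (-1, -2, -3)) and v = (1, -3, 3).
proj_W(v) = (-92/83, -4/83, 144/83)

Set up U = [u_1 | ... | u_2] ∈ R^(3×2). The projector onto W = col(U) is P = U (U^T U)^(-1) U^T.
Compute U^T U =
  [22, -15]
  [-15, 14],
and U^T v = (0, -4).
Solve U^T U · c = U^T v for the coefficients: c = (-60/83, -88/83). The projection is proj_W(v) = U c.
Check: (v - proj_W(v)) · u_1 = 0  (should be 0).
Check: (v - proj_W(v)) · u_2 = 0  (should be 0).
Result: proj_W(v) = (-92/83, -4/83, 144/83).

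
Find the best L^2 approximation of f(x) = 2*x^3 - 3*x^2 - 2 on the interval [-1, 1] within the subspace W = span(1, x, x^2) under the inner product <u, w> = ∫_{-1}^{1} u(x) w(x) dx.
g(x) = -3*x^2 + 6*x/5 - 2

The best approximation g ∈ W is the orthogonal projection of f onto W. Writing g = a_0 + a_1 x + a_2 x^2, the coefficients solve the normal equations G · a = b where
  G_{ij} = <φ_i, φ_j> and b_i = <f, φ_i>, with φ_0 = 1, φ_1 = x, φ_2 = x^2.
G =
  [2, 0, 2/3]
  [0, 2/3, 0]
  [2/3, 0, 2/5],
b = (-6, 4/5, -38/15).
Solving gives a_0 = -2, a_1 = 6/5, a_2 = -3, so
  g(x) = -3*x^2 + 6*x/5 - 2.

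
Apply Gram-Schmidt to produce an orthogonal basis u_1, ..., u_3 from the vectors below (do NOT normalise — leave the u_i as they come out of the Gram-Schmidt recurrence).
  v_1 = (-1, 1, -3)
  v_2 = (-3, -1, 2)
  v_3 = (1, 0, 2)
Orthogonal basis:
  u_1 = (-1, 1, -3)
  u_2 = (-37/11, -7/11, 10/11)
  u_3 = (-7/138, 77/138, 14/69)

Apply the Gram-Schmidt recurrence
  u_1 = v_1
  u_i = v_i − Σ_{j<i} ((v_i · u_j) / (u_j · u_j)) · u_j.

Step by step this gives:
  u_1 = (-1, 1, -3)
  u_2 = (-37/11, -7/11, 10/11)
  u_3 = (-7/138, 77/138, 14/69)

Orthogonality check:
  u_2 · u_1 = 0 (should be 0)
  u_3 · u_1 = 0 (should be 0)
  u_3 · u_2 = 0 (should be 0)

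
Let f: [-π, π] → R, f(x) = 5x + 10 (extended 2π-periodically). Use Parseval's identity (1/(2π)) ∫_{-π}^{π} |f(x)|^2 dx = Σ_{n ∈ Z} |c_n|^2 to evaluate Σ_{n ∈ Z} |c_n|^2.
Σ |c_n|^2 = 25π^2/3 + 100

Expand and integrate term by term over [-π, π]:
  ∫ (5x)^2 dx = 25·(2π^3/3); ∫ 2·5·(10)·x dx = 0 (odd integrand); ∫ 10^2 dx = 100·2π.
So (1/(2π)) ∫_{-π}^{π} (5x + 10)^2 dx = 25π^2/3 + 100 = 25π^2/3 + 100.
Parseval ⇒ Σ |c_n|^2 = 25π^2/3 + 100.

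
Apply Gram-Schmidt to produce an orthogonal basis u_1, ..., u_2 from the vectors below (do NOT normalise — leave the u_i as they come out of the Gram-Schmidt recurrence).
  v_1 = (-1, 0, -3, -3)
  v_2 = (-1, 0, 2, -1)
Orthogonal basis:
  u_1 = (-1, 0, -3, -3)
  u_2 = (-21/19, 0, 32/19, -25/19)

Apply the Gram-Schmidt recurrence
  u_1 = v_1
  u_i = v_i − Σ_{j<i} ((v_i · u_j) / (u_j · u_j)) · u_j.

Step by step this gives:
  u_1 = (-1, 0, -3, -3)
  u_2 = (-21/19, 0, 32/19, -25/19)

Orthogonality check:
  u_2 · u_1 = 0 (should be 0)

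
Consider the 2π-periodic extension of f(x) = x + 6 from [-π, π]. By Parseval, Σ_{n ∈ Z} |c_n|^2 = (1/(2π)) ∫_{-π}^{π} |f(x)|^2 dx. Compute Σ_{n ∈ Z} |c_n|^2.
Σ |c_n|^2 = π^2/3 + 36

Expand and integrate term by term over [-π, π]:
  ∫ (x)^2 dx = 1·(2π^3/3); ∫ 2·1·(6)·x dx = 0 (odd integrand); ∫ 6^2 dx = 36·2π.
So (1/(2π)) ∫_{-π}^{π} (x + 6)^2 dx = 1π^2/3 + 36 = π^2/3 + 36.
Parseval ⇒ Σ |c_n|^2 = π^2/3 + 36.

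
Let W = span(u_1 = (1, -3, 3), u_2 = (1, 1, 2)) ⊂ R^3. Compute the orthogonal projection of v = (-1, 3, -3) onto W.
proj_W(v) = (-1, 3, -3)

Set up U = [u_1 | ... | u_2] ∈ R^(3×2). The projector onto W = col(U) is P = U (U^T U)^(-1) U^T.
Compute U^T U =
  [19, 4]
  [4, 6],
and U^T v = (-19, -4).
Solve U^T U · c = U^T v for the coefficients: c = (-1, 0). The projection is proj_W(v) = U c.
Check: (v - proj_W(v)) · u_1 = 0  (should be 0).
Check: (v - proj_W(v)) · u_2 = 0  (should be 0).
Result: proj_W(v) = (-1, 3, -3).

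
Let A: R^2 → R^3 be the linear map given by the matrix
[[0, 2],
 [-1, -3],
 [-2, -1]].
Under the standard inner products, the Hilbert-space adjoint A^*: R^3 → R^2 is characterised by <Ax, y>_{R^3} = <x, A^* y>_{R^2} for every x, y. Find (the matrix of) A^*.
A^* = A^T =
[[0, -1, -2],
 [2, -3, -1]]

For real matrices with standard dot products, the defining identity <Ax, y> = <x, A^* y> gives (Ax)^T y = x^T (A^*) y, i.e. x^T A^T y = x^T (A^*) y. Since this holds for all x, y, we must have A^* = A^T. Therefore
A^* =
[[0, -1, -2],
 [2, -3, -1]].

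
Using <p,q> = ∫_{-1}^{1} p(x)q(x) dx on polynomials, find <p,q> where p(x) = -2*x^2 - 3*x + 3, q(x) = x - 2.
<p,q> = -34/3

Expand the product: p(x)·q(x) = -2*x^3 + x^2 + 9*x - 6.
∫_{-1}^{1} of each monomial x^k gives [2/(k+1) if k even, 0 if k odd]. Integrating term-by-term (or equivalently evaluating the antiderivative F(x) = -x^4/2 + x^3/3 + 9*x^2/2 - 6*x at the endpoints):
  F(1) − F(−1) = -5/3 − (29/3) = -34/3.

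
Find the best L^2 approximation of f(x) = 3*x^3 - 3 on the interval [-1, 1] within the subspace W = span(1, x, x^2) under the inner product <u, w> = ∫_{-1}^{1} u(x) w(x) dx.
g(x) = 9*x/5 - 3

The best approximation g ∈ W is the orthogonal projection of f onto W. Writing g = a_0 + a_1 x + a_2 x^2, the coefficients solve the normal equations G · a = b where
  G_{ij} = <φ_i, φ_j> and b_i = <f, φ_i>, with φ_0 = 1, φ_1 = x, φ_2 = x^2.
G =
  [2, 0, 2/3]
  [0, 2/3, 0]
  [2/3, 0, 2/5],
b = (-6, 6/5, -2).
Solving gives a_0 = -3, a_1 = 9/5, a_2 = 0, so
  g(x) = 9*x/5 - 3.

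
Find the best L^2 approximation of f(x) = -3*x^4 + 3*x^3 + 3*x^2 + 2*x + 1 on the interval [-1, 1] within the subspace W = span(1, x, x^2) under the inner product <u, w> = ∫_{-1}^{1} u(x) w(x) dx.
g(x) = 3*x^2/7 + 19*x/5 + 44/35

The best approximation g ∈ W is the orthogonal projection of f onto W. Writing g = a_0 + a_1 x + a_2 x^2, the coefficients solve the normal equations G · a = b where
  G_{ij} = <φ_i, φ_j> and b_i = <f, φ_i>, with φ_0 = 1, φ_1 = x, φ_2 = x^2.
G =
  [2, 0, 2/3]
  [0, 2/3, 0]
  [2/3, 0, 2/5],
b = (14/5, 38/15, 106/105).
Solving gives a_0 = 44/35, a_1 = 19/5, a_2 = 3/7, so
  g(x) = 3*x^2/7 + 19*x/5 + 44/35.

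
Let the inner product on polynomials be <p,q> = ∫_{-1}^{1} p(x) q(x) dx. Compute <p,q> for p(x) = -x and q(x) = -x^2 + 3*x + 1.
<p,q> = -2

Expand the product: p(x)·q(x) = x^3 - 3*x^2 - x.
∫_{-1}^{1} of each monomial x^k gives [2/(k+1) if k even, 0 if k odd]. Integrating term-by-term (or equivalently evaluating the antiderivative F(x) = x^4/4 - x^3 - x^2/2 at the endpoints):
  F(1) − F(−1) = -5/4 − (3/4) = -2.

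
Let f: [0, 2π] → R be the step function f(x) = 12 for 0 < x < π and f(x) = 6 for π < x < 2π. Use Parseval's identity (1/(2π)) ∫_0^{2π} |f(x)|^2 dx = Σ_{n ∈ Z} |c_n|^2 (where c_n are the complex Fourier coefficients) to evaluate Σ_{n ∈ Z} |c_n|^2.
Σ |c_n|^2 = 90

Parseval equates the L^2 energy of f (normalised by 1/(2π)) with the ℓ^2 sum of its Fourier coefficients: (1/(2π)) ∫_0^{2π} |f|^2 = Σ |c_n|^2.
Compute the left side: (1/(2π)) [∫_0^π 12^2 dx + ∫_π^{2π} 6^2 dx] = (1/(2π)) · (144π + 36π) = (144 + 36)/2 = 90.
So Σ_{n ∈ Z} |c_n|^2 = 90.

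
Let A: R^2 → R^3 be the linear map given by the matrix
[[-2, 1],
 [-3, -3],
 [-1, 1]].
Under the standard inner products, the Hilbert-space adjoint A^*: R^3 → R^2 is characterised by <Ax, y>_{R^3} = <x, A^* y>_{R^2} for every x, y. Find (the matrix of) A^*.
A^* = A^T =
[[-2, -3, -1],
 [1, -3, 1]]

For real matrices with standard dot products, the defining identity <Ax, y> = <x, A^* y> gives (Ax)^T y = x^T (A^*) y, i.e. x^T A^T y = x^T (A^*) y. Since this holds for all x, y, we must have A^* = A^T. Therefore
A^* =
[[-2, -3, -1],
 [1, -3, 1]].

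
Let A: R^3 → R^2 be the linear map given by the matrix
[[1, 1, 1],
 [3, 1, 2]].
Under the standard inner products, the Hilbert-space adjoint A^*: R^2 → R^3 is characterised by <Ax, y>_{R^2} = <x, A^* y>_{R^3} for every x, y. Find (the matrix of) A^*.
A^* = A^T =
[[1, 3],
 [1, 1],
 [1, 2]]

For real matrices with standard dot products, the defining identity <Ax, y> = <x, A^* y> gives (Ax)^T y = x^T (A^*) y, i.e. x^T A^T y = x^T (A^*) y. Since this holds for all x, y, we must have A^* = A^T. Therefore
A^* =
[[1, 3],
 [1, 1],
 [1, 2]].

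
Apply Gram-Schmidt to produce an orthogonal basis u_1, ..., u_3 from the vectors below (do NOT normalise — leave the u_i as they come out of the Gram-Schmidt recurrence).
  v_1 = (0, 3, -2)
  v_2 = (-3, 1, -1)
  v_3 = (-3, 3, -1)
Orthogonal basis:
  u_1 = (0, 3, -2)
  u_2 = (-3, -2/13, -3/13)
  u_3 = (-6/59, 36/59, 54/59)

Apply the Gram-Schmidt recurrence
  u_1 = v_1
  u_i = v_i − Σ_{j<i} ((v_i · u_j) / (u_j · u_j)) · u_j.

Step by step this gives:
  u_1 = (0, 3, -2)
  u_2 = (-3, -2/13, -3/13)
  u_3 = (-6/59, 36/59, 54/59)

Orthogonality check:
  u_2 · u_1 = 0 (should be 0)
  u_3 · u_1 = 0 (should be 0)
  u_3 · u_2 = 0 (should be 0)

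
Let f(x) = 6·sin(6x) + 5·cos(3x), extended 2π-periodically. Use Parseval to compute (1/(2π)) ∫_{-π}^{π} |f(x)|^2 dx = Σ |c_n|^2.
Σ |c_n|^2 = 61/2

Expand |f|^2 and use orthogonality of {sin(nx), cos(mx)} on [-π, π]:
  ∫_{-π}^{π} sin(nx)^2 dx = π, ∫ cos(mx)^2 dx = π, and cross terms integrate to 0.
So ∫_{-π}^{π} f(x)^2 dx = 6^2 · π + 5^2 · π = (36 + 25)π.
Divide by 2π: (36 + 25)/2 = 61/2.
By Parseval, this equals Σ |c_n|^2.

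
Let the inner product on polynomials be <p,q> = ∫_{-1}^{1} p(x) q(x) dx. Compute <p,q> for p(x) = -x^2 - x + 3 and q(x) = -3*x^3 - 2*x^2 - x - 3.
<p,q> = -52/3

Expand the product: p(x)·q(x) = 3*x^5 + 5*x^4 - 6*x^3 - 2*x^2 - 9.
∫_{-1}^{1} of each monomial x^k gives [2/(k+1) if k even, 0 if k odd]. Integrating term-by-term (or equivalently evaluating the antiderivative F(x) = x^6/2 + x^5 - 3*x^4/2 - 2*x^3/3 - 9*x at the endpoints):
  F(1) − F(−1) = -29/3 − (23/3) = -52/3.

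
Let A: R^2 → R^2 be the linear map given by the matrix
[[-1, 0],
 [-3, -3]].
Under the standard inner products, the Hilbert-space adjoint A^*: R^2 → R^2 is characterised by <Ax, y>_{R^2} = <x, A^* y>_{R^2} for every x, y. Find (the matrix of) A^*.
A^* = A^T =
[[-1, -3],
 [0, -3]]

For real matrices with standard dot products, the defining identity <Ax, y> = <x, A^* y> gives (Ax)^T y = x^T (A^*) y, i.e. x^T A^T y = x^T (A^*) y. Since this holds for all x, y, we must have A^* = A^T. Therefore
A^* =
[[-1, -3],
 [0, -3]].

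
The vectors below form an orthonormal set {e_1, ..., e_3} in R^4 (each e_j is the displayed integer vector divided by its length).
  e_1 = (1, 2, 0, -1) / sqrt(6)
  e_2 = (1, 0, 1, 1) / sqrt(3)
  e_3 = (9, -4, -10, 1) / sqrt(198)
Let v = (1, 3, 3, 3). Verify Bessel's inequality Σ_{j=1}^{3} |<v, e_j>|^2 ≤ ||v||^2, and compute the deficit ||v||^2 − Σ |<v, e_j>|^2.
Σ |<v, e_j>|^2 = 259/11; ||v||^2 = 28; deficit = 49/11

Write each e_j = u_j / sqrt(<u_j, u_j>) where u_j is the displayed integer vector. Then <v, e_j> = <v, u_j> / sqrt(<u_j, u_j>), so |<v, e_j>|^2 = <v, u_j>^2 / <u_j, u_j>.
Coefficients: <v, e_1> = 4/sqrt(6), <v, e_2> = 7/sqrt(3), <v, e_3> = -30/sqrt(198).
Square and sum: Σ |<v, e_j>|^2 = 259/11.
Compute ||v||^2 = v·v = 28.
Deficit = 28 − 259/11 = 49/11 ≥ 0, confirming Bessel's inequality. (The deficit equals ||v − Σ <v,e_j> e_j||^2, the squared distance from v to span{e_j}.)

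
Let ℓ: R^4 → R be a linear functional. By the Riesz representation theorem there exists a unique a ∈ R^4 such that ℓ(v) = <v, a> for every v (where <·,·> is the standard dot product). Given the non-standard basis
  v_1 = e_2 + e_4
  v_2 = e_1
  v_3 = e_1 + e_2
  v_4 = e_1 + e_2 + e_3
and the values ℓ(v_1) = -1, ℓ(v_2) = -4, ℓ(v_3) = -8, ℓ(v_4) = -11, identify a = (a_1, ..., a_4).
a = (-4, -4, -3, 3)

Write a = (a_1, ..., a_4) in the standard basis. For each basis vector v_i, ℓ(v_i) = <v_i, a> is a linear equation in the a_j's. Collect the n equations into a matrix system V a = ℓ, where row i of V is v_i (expressed in the standard basis). Since V is invertible (lower-triangular with 1s on the diagonal, up to permutation), solve by back-substitution:
  V =
[[0, 1, 0, 1],
 [1, 0, 0, 0],
 [1, 1, 0, 0],
 [1, 1, 1, 0]]
  V a = (-1, -4, -8, -11)
Solving gives a = (-4, -4, -3, 3).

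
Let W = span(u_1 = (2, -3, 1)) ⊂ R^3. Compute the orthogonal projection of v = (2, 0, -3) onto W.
proj_W(v) = (1/7, -3/14, 1/14)

Set up U = [u_1 | ... | u_1] ∈ R^(3×1). The projector onto W = col(U) is P = U (U^T U)^(-1) U^T.
Compute U^T U =
  [14],
and U^T v = (1).
Solve U^T U · c = U^T v for the coefficients: c = (1/14). The projection is proj_W(v) = U c.
Check: (v - proj_W(v)) · u_1 = 0  (should be 0).
Result: proj_W(v) = (1/7, -3/14, 1/14).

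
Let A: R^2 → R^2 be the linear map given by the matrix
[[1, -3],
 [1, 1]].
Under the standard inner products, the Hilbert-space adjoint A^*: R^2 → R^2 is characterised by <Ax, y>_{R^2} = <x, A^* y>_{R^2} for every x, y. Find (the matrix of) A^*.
A^* = A^T =
[[1, 1],
 [-3, 1]]

For real matrices with standard dot products, the defining identity <Ax, y> = <x, A^* y> gives (Ax)^T y = x^T (A^*) y, i.e. x^T A^T y = x^T (A^*) y. Since this holds for all x, y, we must have A^* = A^T. Therefore
A^* =
[[1, 1],
 [-3, 1]].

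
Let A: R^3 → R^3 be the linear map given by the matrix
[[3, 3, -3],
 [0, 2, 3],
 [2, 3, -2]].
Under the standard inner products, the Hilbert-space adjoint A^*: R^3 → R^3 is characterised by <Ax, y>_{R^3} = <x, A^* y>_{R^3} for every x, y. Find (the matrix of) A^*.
A^* = A^T =
[[3, 0, 2],
 [3, 2, 3],
 [-3, 3, -2]]

For real matrices with standard dot products, the defining identity <Ax, y> = <x, A^* y> gives (Ax)^T y = x^T (A^*) y, i.e. x^T A^T y = x^T (A^*) y. Since this holds for all x, y, we must have A^* = A^T. Therefore
A^* =
[[3, 0, 2],
 [3, 2, 3],
 [-3, 3, -2]].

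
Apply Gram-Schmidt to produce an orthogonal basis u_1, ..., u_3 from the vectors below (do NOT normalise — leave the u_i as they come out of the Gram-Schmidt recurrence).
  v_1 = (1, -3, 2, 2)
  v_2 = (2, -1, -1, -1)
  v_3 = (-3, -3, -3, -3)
Orthogonal basis:
  u_1 = (1, -3, 2, 2)
  u_2 = (35/18, -5/6, -10/9, -10/9)
  u_3 = (-18/5, -18/5, -9/5, -9/5)

Apply the Gram-Schmidt recurrence
  u_1 = v_1
  u_i = v_i − Σ_{j<i} ((v_i · u_j) / (u_j · u_j)) · u_j.

Step by step this gives:
  u_1 = (1, -3, 2, 2)
  u_2 = (35/18, -5/6, -10/9, -10/9)
  u_3 = (-18/5, -18/5, -9/5, -9/5)

Orthogonality check:
  u_2 · u_1 = 0 (should be 0)
  u_3 · u_1 = 0 (should be 0)
  u_3 · u_2 = 0 (should be 0)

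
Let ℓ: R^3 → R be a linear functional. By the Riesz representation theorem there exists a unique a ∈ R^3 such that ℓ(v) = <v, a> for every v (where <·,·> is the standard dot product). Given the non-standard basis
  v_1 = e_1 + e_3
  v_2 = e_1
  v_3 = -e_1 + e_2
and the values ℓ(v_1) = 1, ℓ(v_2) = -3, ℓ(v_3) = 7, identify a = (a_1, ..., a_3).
a = (-3, 4, 4)

Write a = (a_1, ..., a_3) in the standard basis. For each basis vector v_i, ℓ(v_i) = <v_i, a> is a linear equation in the a_j's. Collect the n equations into a matrix system V a = ℓ, where row i of V is v_i (expressed in the standard basis). Since V is invertible (lower-triangular with 1s on the diagonal, up to permutation), solve by back-substitution:
  V =
[[1, 0, 1],
 [1, 0, 0],
 [-1, 1, 0]]
  V a = (1, -3, 7)
Solving gives a = (-3, 4, 4).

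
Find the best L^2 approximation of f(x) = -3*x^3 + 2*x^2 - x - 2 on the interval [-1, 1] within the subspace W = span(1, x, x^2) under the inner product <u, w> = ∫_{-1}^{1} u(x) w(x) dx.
g(x) = 2*x^2 - 14*x/5 - 2

The best approximation g ∈ W is the orthogonal projection of f onto W. Writing g = a_0 + a_1 x + a_2 x^2, the coefficients solve the normal equations G · a = b where
  G_{ij} = <φ_i, φ_j> and b_i = <f, φ_i>, with φ_0 = 1, φ_1 = x, φ_2 = x^2.
G =
  [2, 0, 2/3]
  [0, 2/3, 0]
  [2/3, 0, 2/5],
b = (-8/3, -28/15, -8/15).
Solving gives a_0 = -2, a_1 = -14/5, a_2 = 2, so
  g(x) = 2*x^2 - 14*x/5 - 2.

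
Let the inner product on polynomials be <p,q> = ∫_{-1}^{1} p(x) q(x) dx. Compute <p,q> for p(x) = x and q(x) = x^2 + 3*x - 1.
<p,q> = 2

Expand the product: p(x)·q(x) = x^3 + 3*x^2 - x.
∫_{-1}^{1} of each monomial x^k gives [2/(k+1) if k even, 0 if k odd]. Integrating term-by-term (or equivalently evaluating the antiderivative F(x) = x^4/4 + x^3 - x^2/2 at the endpoints):
  F(1) − F(−1) = 3/4 − (-5/4) = 2.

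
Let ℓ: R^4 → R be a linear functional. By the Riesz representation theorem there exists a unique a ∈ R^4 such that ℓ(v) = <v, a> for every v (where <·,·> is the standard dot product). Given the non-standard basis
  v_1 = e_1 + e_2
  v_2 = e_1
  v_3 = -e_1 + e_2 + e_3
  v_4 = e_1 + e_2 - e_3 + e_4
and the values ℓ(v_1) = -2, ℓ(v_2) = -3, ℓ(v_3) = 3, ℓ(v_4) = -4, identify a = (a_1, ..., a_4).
a = (-3, 1, -1, -3)

Write a = (a_1, ..., a_4) in the standard basis. For each basis vector v_i, ℓ(v_i) = <v_i, a> is a linear equation in the a_j's. Collect the n equations into a matrix system V a = ℓ, where row i of V is v_i (expressed in the standard basis). Since V is invertible (lower-triangular with 1s on the diagonal, up to permutation), solve by back-substitution:
  V =
[[1, 1, 0, 0],
 [1, 0, 0, 0],
 [-1, 1, 1, 0],
 [1, 1, -1, 1]]
  V a = (-2, -3, 3, -4)
Solving gives a = (-3, 1, -1, -3).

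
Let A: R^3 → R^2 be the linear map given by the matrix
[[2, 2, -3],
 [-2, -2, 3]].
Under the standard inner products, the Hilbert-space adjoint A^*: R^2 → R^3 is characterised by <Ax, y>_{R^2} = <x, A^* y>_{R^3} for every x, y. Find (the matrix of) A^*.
A^* = A^T =
[[2, -2],
 [2, -2],
 [-3, 3]]

For real matrices with standard dot products, the defining identity <Ax, y> = <x, A^* y> gives (Ax)^T y = x^T (A^*) y, i.e. x^T A^T y = x^T (A^*) y. Since this holds for all x, y, we must have A^* = A^T. Therefore
A^* =
[[2, -2],
 [2, -2],
 [-3, 3]].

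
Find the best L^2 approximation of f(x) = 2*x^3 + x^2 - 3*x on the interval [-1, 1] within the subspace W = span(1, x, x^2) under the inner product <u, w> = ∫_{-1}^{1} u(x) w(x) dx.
g(x) = x^2 - 9*x/5

The best approximation g ∈ W is the orthogonal projection of f onto W. Writing g = a_0 + a_1 x + a_2 x^2, the coefficients solve the normal equations G · a = b where
  G_{ij} = <φ_i, φ_j> and b_i = <f, φ_i>, with φ_0 = 1, φ_1 = x, φ_2 = x^2.
G =
  [2, 0, 2/3]
  [0, 2/3, 0]
  [2/3, 0, 2/5],
b = (2/3, -6/5, 2/5).
Solving gives a_0 = 0, a_1 = -9/5, a_2 = 1, so
  g(x) = x^2 - 9*x/5.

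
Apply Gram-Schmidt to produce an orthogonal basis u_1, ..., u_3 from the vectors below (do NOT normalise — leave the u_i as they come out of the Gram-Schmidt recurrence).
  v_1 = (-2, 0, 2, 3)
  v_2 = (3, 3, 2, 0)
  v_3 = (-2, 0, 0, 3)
Orthogonal basis:
  u_1 = (-2, 0, 2, 3)
  u_2 = (47/17, 3, 38/17, 6/17)
  u_3 = (18/185, 114/185, -198/185, 144/185)

Apply the Gram-Schmidt recurrence
  u_1 = v_1
  u_i = v_i − Σ_{j<i} ((v_i · u_j) / (u_j · u_j)) · u_j.

Step by step this gives:
  u_1 = (-2, 0, 2, 3)
  u_2 = (47/17, 3, 38/17, 6/17)
  u_3 = (18/185, 114/185, -198/185, 144/185)

Orthogonality check:
  u_2 · u_1 = 0 (should be 0)
  u_3 · u_1 = 0 (should be 0)
  u_3 · u_2 = 0 (should be 0)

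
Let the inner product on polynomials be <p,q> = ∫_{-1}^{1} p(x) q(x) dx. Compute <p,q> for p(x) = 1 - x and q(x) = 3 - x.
<p,q> = 20/3

Expand the product: p(x)·q(x) = x^2 - 4*x + 3.
∫_{-1}^{1} of each monomial x^k gives [2/(k+1) if k even, 0 if k odd]. Integrating term-by-term (or equivalently evaluating the antiderivative F(x) = x^3/3 - 2*x^2 + 3*x at the endpoints):
  F(1) − F(−1) = 4/3 − (-16/3) = 20/3.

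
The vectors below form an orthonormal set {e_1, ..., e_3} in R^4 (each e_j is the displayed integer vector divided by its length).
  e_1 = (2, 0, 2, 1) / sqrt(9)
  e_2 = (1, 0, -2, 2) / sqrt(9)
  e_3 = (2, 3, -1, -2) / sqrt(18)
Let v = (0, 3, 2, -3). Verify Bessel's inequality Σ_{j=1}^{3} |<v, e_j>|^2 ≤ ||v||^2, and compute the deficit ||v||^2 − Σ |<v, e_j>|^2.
Σ |<v, e_j>|^2 = 371/18; ||v||^2 = 22; deficit = 25/18

Write each e_j = u_j / sqrt(<u_j, u_j>) where u_j is the displayed integer vector. Then <v, e_j> = <v, u_j> / sqrt(<u_j, u_j>), so |<v, e_j>|^2 = <v, u_j>^2 / <u_j, u_j>.
Coefficients: <v, e_1> = 1/sqrt(9), <v, e_2> = -10/sqrt(9), <v, e_3> = 13/sqrt(18).
Square and sum: Σ |<v, e_j>|^2 = 371/18.
Compute ||v||^2 = v·v = 22.
Deficit = 22 − 371/18 = 25/18 ≥ 0, confirming Bessel's inequality. (The deficit equals ||v − Σ <v,e_j> e_j||^2, the squared distance from v to span{e_j}.)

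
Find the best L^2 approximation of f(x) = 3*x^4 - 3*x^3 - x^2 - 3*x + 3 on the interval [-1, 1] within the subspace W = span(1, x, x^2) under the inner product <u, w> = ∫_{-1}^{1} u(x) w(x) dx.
g(x) = 11*x^2/7 - 24*x/5 + 96/35

The best approximation g ∈ W is the orthogonal projection of f onto W. Writing g = a_0 + a_1 x + a_2 x^2, the coefficients solve the normal equations G · a = b where
  G_{ij} = <φ_i, φ_j> and b_i = <f, φ_i>, with φ_0 = 1, φ_1 = x, φ_2 = x^2.
G =
  [2, 0, 2/3]
  [0, 2/3, 0]
  [2/3, 0, 2/5],
b = (98/15, -16/5, 86/35).
Solving gives a_0 = 96/35, a_1 = -24/5, a_2 = 11/7, so
  g(x) = 11*x^2/7 - 24*x/5 + 96/35.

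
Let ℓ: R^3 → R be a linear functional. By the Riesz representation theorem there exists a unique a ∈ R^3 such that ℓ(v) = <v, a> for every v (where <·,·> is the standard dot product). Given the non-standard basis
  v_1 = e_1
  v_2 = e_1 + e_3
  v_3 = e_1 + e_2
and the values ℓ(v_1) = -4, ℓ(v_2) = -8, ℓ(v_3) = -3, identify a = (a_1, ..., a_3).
a = (-4, 1, -4)

Write a = (a_1, ..., a_3) in the standard basis. For each basis vector v_i, ℓ(v_i) = <v_i, a> is a linear equation in the a_j's. Collect the n equations into a matrix system V a = ℓ, where row i of V is v_i (expressed in the standard basis). Since V is invertible (lower-triangular with 1s on the diagonal, up to permutation), solve by back-substitution:
  V =
[[1, 0, 0],
 [1, 0, 1],
 [1, 1, 0]]
  V a = (-4, -8, -3)
Solving gives a = (-4, 1, -4).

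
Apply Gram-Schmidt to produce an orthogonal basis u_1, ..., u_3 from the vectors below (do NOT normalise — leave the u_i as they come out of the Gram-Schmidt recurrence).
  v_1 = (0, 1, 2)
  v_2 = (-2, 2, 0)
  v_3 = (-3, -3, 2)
Orthogonal basis:
  u_1 = (0, 1, 2)
  u_2 = (-2, 8/5, -4/5)
  u_3 = (-28/9, -28/9, 14/9)

Apply the Gram-Schmidt recurrence
  u_1 = v_1
  u_i = v_i − Σ_{j<i} ((v_i · u_j) / (u_j · u_j)) · u_j.

Step by step this gives:
  u_1 = (0, 1, 2)
  u_2 = (-2, 8/5, -4/5)
  u_3 = (-28/9, -28/9, 14/9)

Orthogonality check:
  u_2 · u_1 = 0 (should be 0)
  u_3 · u_1 = 0 (should be 0)
  u_3 · u_2 = 0 (should be 0)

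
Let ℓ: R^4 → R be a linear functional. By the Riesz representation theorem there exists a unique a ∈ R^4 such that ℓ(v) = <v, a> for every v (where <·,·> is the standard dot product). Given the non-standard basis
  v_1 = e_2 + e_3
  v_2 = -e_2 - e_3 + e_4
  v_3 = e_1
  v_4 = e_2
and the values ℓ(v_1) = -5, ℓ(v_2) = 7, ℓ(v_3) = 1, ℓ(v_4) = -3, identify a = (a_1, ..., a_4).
a = (1, -3, -2, 2)

Write a = (a_1, ..., a_4) in the standard basis. For each basis vector v_i, ℓ(v_i) = <v_i, a> is a linear equation in the a_j's. Collect the n equations into a matrix system V a = ℓ, where row i of V is v_i (expressed in the standard basis). Since V is invertible (lower-triangular with 1s on the diagonal, up to permutation), solve by back-substitution:
  V =
[[0, 1, 1, 0],
 [0, -1, -1, 1],
 [1, 0, 0, 0],
 [0, 1, 0, 0]]
  V a = (-5, 7, 1, -3)
Solving gives a = (1, -3, -2, 2).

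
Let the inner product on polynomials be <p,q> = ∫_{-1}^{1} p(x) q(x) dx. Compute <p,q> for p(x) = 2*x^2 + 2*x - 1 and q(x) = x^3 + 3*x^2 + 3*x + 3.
<p,q> = 16/5

Expand the product: p(x)·q(x) = 2*x^5 + 8*x^4 + 11*x^3 + 9*x^2 + 3*x - 3.
∫_{-1}^{1} of each monomial x^k gives [2/(k+1) if k even, 0 if k odd]. Integrating term-by-term (or equivalently evaluating the antiderivative F(x) = x^6/3 + 8*x^5/5 + 11*x^4/4 + 3*x^3 + 3*x^2/2 - 3*x at the endpoints):
  F(1) − F(−1) = 371/60 − (179/60) = 16/5.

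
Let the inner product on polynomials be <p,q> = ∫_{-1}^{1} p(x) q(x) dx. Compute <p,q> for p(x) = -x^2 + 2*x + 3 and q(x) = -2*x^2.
<p,q> = -16/5

Expand the product: p(x)·q(x) = 2*x^4 - 4*x^3 - 6*x^2.
∫_{-1}^{1} of each monomial x^k gives [2/(k+1) if k even, 0 if k odd]. Integrating term-by-term (or equivalently evaluating the antiderivative F(x) = 2*x^5/5 - x^4 - 2*x^3 at the endpoints):
  F(1) − F(−1) = -13/5 − (3/5) = -16/5.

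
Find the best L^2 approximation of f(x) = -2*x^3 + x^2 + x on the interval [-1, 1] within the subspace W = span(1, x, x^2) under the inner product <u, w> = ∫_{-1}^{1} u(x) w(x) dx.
g(x) = x^2 - x/5

The best approximation g ∈ W is the orthogonal projection of f onto W. Writing g = a_0 + a_1 x + a_2 x^2, the coefficients solve the normal equations G · a = b where
  G_{ij} = <φ_i, φ_j> and b_i = <f, φ_i>, with φ_0 = 1, φ_1 = x, φ_2 = x^2.
G =
  [2, 0, 2/3]
  [0, 2/3, 0]
  [2/3, 0, 2/5],
b = (2/3, -2/15, 2/5).
Solving gives a_0 = 0, a_1 = -1/5, a_2 = 1, so
  g(x) = x^2 - x/5.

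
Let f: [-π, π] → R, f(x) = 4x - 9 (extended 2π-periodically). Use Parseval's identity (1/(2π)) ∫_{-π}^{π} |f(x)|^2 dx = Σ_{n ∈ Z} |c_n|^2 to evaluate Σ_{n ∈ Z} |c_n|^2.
Σ |c_n|^2 = 16π^2/3 + 81

Expand and integrate term by term over [-π, π]:
  ∫ (4x)^2 dx = 16·(2π^3/3); ∫ 2·4·(-9)·x dx = 0 (odd integrand); ∫ (-9)^2 dx = 81·2π.
So (1/(2π)) ∫_{-π}^{π} (4x - 9)^2 dx = 16π^2/3 + 81 = 16π^2/3 + 81.
Parseval ⇒ Σ |c_n|^2 = 16π^2/3 + 81.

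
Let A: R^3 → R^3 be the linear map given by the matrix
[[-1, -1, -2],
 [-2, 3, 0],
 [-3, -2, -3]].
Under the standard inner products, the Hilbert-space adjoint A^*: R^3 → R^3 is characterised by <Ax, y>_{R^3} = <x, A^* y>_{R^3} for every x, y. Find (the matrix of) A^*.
A^* = A^T =
[[-1, -2, -3],
 [-1, 3, -2],
 [-2, 0, -3]]

For real matrices with standard dot products, the defining identity <Ax, y> = <x, A^* y> gives (Ax)^T y = x^T (A^*) y, i.e. x^T A^T y = x^T (A^*) y. Since this holds for all x, y, we must have A^* = A^T. Therefore
A^* =
[[-1, -2, -3],
 [-1, 3, -2],
 [-2, 0, -3]].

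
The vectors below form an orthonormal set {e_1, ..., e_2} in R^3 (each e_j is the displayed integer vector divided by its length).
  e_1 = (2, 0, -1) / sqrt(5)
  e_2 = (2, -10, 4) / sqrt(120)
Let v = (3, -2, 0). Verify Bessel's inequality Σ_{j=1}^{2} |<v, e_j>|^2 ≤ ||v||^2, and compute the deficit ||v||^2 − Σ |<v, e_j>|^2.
Σ |<v, e_j>|^2 = 77/6; ||v||^2 = 13; deficit = 1/6

Write each e_j = u_j / sqrt(<u_j, u_j>) where u_j is the displayed integer vector. Then <v, e_j> = <v, u_j> / sqrt(<u_j, u_j>), so |<v, e_j>|^2 = <v, u_j>^2 / <u_j, u_j>.
Coefficients: <v, e_1> = 6/sqrt(5), <v, e_2> = 26/sqrt(120).
Square and sum: Σ |<v, e_j>|^2 = 77/6.
Compute ||v||^2 = v·v = 13.
Deficit = 13 − 77/6 = 1/6 ≥ 0, confirming Bessel's inequality. (The deficit equals ||v − Σ <v,e_j> e_j||^2, the squared distance from v to span{e_j}.)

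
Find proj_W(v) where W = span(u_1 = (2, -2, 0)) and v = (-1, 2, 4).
proj_W(v) = (-3/2, 3/2, 0)

Set up U = [u_1 | ... | u_1] ∈ R^(3×1). The projector onto W = col(U) is P = U (U^T U)^(-1) U^T.
Compute U^T U =
  [8],
and U^T v = (-6).
Solve U^T U · c = U^T v for the coefficients: c = (-3/4). The projection is proj_W(v) = U c.
Check: (v - proj_W(v)) · u_1 = 0  (should be 0).
Result: proj_W(v) = (-3/2, 3/2, 0).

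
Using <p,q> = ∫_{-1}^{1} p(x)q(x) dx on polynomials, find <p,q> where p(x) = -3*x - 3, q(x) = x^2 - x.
<p,q> = 0

Expand the product: p(x)·q(x) = -3*x^3 + 3*x.
∫_{-1}^{1} of each monomial x^k gives [2/(k+1) if k even, 0 if k odd]. Integrating term-by-term (or equivalently evaluating the antiderivative F(x) = -3*x^4/4 + 3*x^2/2 at the endpoints):
  F(1) − F(−1) = 3/4 − (3/4) = 0.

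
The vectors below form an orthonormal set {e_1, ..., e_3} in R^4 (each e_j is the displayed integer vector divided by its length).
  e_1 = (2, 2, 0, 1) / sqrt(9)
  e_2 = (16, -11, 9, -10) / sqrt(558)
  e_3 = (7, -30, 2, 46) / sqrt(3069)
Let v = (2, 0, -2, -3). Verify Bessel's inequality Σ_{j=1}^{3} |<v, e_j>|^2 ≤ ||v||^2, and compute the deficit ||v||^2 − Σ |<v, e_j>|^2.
Σ |<v, e_j>|^2 = 883/99; ||v||^2 = 17; deficit = 800/99

Write each e_j = u_j / sqrt(<u_j, u_j>) where u_j is the displayed integer vector. Then <v, e_j> = <v, u_j> / sqrt(<u_j, u_j>), so |<v, e_j>|^2 = <v, u_j>^2 / <u_j, u_j>.
Coefficients: <v, e_1> = 1/sqrt(9), <v, e_2> = 44/sqrt(558), <v, e_3> = -128/sqrt(3069).
Square and sum: Σ |<v, e_j>|^2 = 883/99.
Compute ||v||^2 = v·v = 17.
Deficit = 17 − 883/99 = 800/99 ≥ 0, confirming Bessel's inequality. (The deficit equals ||v − Σ <v,e_j> e_j||^2, the squared distance from v to span{e_j}.)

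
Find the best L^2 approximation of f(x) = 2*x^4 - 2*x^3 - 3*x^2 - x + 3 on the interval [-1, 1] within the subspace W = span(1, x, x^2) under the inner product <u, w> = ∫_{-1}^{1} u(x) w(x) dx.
g(x) = -9*x^2/7 - 11*x/5 + 99/35

The best approximation g ∈ W is the orthogonal projection of f onto W. Writing g = a_0 + a_1 x + a_2 x^2, the coefficients solve the normal equations G · a = b where
  G_{ij} = <φ_i, φ_j> and b_i = <f, φ_i>, with φ_0 = 1, φ_1 = x, φ_2 = x^2.
G =
  [2, 0, 2/3]
  [0, 2/3, 0]
  [2/3, 0, 2/5],
b = (24/5, -22/15, 48/35).
Solving gives a_0 = 99/35, a_1 = -11/5, a_2 = -9/7, so
  g(x) = -9*x^2/7 - 11*x/5 + 99/35.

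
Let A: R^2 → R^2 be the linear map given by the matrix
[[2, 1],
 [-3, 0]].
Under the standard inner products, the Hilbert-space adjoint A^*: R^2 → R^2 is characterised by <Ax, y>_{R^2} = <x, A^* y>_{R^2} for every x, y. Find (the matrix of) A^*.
A^* = A^T =
[[2, -3],
 [1, 0]]

For real matrices with standard dot products, the defining identity <Ax, y> = <x, A^* y> gives (Ax)^T y = x^T (A^*) y, i.e. x^T A^T y = x^T (A^*) y. Since this holds for all x, y, we must have A^* = A^T. Therefore
A^* =
[[2, -3],
 [1, 0]].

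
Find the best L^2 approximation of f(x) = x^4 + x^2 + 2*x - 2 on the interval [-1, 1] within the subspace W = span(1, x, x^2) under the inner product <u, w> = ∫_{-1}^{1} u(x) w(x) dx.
g(x) = 13*x^2/7 + 2*x - 73/35

The best approximation g ∈ W is the orthogonal projection of f onto W. Writing g = a_0 + a_1 x + a_2 x^2, the coefficients solve the normal equations G · a = b where
  G_{ij} = <φ_i, φ_j> and b_i = <f, φ_i>, with φ_0 = 1, φ_1 = x, φ_2 = x^2.
G =
  [2, 0, 2/3]
  [0, 2/3, 0]
  [2/3, 0, 2/5],
b = (-44/15, 4/3, -68/105).
Solving gives a_0 = -73/35, a_1 = 2, a_2 = 13/7, so
  g(x) = 13*x^2/7 + 2*x - 73/35.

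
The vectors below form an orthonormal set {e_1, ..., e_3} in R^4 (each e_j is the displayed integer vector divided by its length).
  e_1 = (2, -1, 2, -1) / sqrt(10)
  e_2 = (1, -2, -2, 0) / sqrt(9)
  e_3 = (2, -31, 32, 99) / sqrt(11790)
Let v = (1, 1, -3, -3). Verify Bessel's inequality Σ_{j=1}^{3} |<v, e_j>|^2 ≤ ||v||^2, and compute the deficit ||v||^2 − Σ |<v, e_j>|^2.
Σ |<v, e_j>|^2 = 2395/131; ||v||^2 = 20; deficit = 225/131

Write each e_j = u_j / sqrt(<u_j, u_j>) where u_j is the displayed integer vector. Then <v, e_j> = <v, u_j> / sqrt(<u_j, u_j>), so |<v, e_j>|^2 = <v, u_j>^2 / <u_j, u_j>.
Coefficients: <v, e_1> = -2/sqrt(10), <v, e_2> = 5/sqrt(9), <v, e_3> = -422/sqrt(11790).
Square and sum: Σ |<v, e_j>|^2 = 2395/131.
Compute ||v||^2 = v·v = 20.
Deficit = 20 − 2395/131 = 225/131 ≥ 0, confirming Bessel's inequality. (The deficit equals ||v − Σ <v,e_j> e_j||^2, the squared distance from v to span{e_j}.)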